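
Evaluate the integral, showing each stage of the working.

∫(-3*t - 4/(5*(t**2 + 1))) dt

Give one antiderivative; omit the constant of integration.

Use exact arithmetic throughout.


Step 1. Rewrite: now ∫(-3*t) dt + ∫(-4/(5*(t**2 + 1))) dt.
Step 2. Evaluate the standard form: now -3*t**2/2 + ∫(-4/(5*(t**2 + 1))) dt.
Step 3. Evaluate the standard form: now -3*t**2/2 - 4*atan(t)/5.
Answer: -3*t**2/2 - 4*atan(t)/5.


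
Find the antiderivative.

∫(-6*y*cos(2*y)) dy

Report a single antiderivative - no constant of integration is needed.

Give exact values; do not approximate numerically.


Answer: -3*y*sin(2*y) - 3*cos(2*y)/2.


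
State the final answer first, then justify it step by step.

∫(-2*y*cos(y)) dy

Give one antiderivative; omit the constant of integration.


The answer is -2*y*sin(y) - 2*cos(y).
Step 1. Integrate ∫(-2*y*cos(y)) dy by parts with u = y, dv = (-2*cos(y)) dy, so v = -2*sin(y): now -2*y*sin(y) + ∫(2*sin(y)) dy.
Step 2. Evaluate the standard form: now -2*y*sin(y) - 2*cos(y).
Answer: -2*y*sin(y) - 2*cos(y).


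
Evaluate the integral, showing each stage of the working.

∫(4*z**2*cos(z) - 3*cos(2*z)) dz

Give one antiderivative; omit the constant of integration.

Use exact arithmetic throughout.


Step 1. Rewrite: now ∫(4*z**2*cos(z)) dz + ∫(-3*cos(2*z)) dz.
Step 2. Integrate ∫(4*z**2*cos(z)) dz by parts with u = z**2, dv = (4*cos(z)) dz, so v = 4*sin(z): now 4*z**2*sin(z) + ∫(-8*z*sin(z)) dz + ∫(-3*cos(2*z)) dz.
Step 3. Integrate ∫(-8*z*sin(z)) dz by parts with u = z, dv = (-8*sin(z)) dz, so v = 8*cos(z): now 4*z**2*sin(z) + 8*z*cos(z) + ∫(-8*cos(z)) dz + ∫(-3*cos(2*z)) dz.
Step 4. Evaluate the standard form: now 4*z**2*sin(z) + 8*z*cos(z) - 8*sin(z) + ∫(-3*cos(2*z)) dz.
Step 5. Evaluate the standard form: now 4*z**2*sin(z) + 8*z*cos(z) - 8*sin(z) - 3*sin(2*z)/2.
Answer: 4*z**2*sin(z) + 8*z*cos(z) - 8*sin(z) - 3*sin(2*z)/2.


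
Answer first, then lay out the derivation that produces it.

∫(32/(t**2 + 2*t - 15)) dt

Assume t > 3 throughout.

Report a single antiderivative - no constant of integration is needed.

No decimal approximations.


The answer is 4*log(t - 3) - 4*log(t + 5).
Step 1. Decompose ∫(32/(t**2 + 2*t - 15)) dt by partial fractions, 32/(t**2 + 2*t - 15) = -4/(t + 5) + 4/(t - 3): now ∫(4/(t - 3)) dt + ∫(-4/(t + 5)) dt.
Step 2. Evaluate the standard form [assuming t > -5]: now -4*log(t + 5) + ∫(4/(t - 3)) dt.
Step 3. Evaluate the standard form [assuming t > 3]: now 4*log(t - 3) - 4*log(t + 5).
Answer: 4*log(t - 3) - 4*log(t + 5).


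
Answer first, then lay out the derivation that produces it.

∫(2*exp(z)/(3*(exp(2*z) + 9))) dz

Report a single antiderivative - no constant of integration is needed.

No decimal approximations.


The answer is 2*atan(exp(z)/3)/9.
Step 1. Substitute u = exp(z), turning ∫(2*exp(z)/(3*(exp(2*z) + 9))) dz into ∫(2/(3*(u**2 + 9))) du: now ∫(2/(3*(u**2 + 9))) du.
Step 2. Evaluate the standard form: now 2*atan(u/3)/9.
Step 3. Substitute back u = exp(z): now 2*atan(exp(z)/3)/9.
Answer: 2*atan(exp(z)/3)/9.


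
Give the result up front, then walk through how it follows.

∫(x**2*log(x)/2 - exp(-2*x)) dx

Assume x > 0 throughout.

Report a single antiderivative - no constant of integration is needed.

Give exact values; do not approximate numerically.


The answer is x**3*log(x)/6 - x**3/18 + exp(-2*x)/2.
Step 1. Rewrite: now ∫(x**2*log(x)/2) dx + ∫(-exp(-2*x)) dx.
Step 2. Evaluate the standard form: now ∫(x**2*log(x)/2) dx + exp(-2*x)/2.
Step 3. Integrate ∫(x**2*log(x)/2) dx by parts with u = log(x), dv = (x**2/2) dx, so v = x**3/6 [assuming x > 0]: now x**3*log(x)/6 + ∫(-x**2/6) dx + exp(-2*x)/2.
Step 4. Evaluate the standard form: now x**3*log(x)/6 - x**3/18 + exp(-2*x)/2.
Answer: x**3*log(x)/6 - x**3/18 + exp(-2*x)/2.


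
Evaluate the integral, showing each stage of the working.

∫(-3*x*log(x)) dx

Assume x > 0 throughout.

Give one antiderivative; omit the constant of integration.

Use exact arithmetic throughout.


Step 1. Integrate ∫(-3*x*log(x)) dx by parts with u = log(x), dv = (-3*x) dx, so v = -3*x**2/2 [assuming x > 0]: now -3*x**2*log(x)/2 + ∫(3*x/2) dx.
Step 2. Evaluate the standard form: now -3*x**2*log(x)/2 + 3*x**2/4.
Answer: -3*x**2*log(x)/2 + 3*x**2/4.


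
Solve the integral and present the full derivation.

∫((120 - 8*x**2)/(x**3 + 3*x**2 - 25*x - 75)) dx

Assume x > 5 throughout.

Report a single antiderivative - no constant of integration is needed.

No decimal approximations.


Step 1. Decompose ∫((120 - 8*x**2)/(x**3 + 3*x**2 - 25*x - 75)) dx by partial fractions, (120 - 8*x**2)/(x**3 + 3*x**2 - 25*x - 75) = -4/(x + 5) - 3/(x + 3) - 1/(x - 5): now ∫(-1/(x - 5)) dx + ∫(-3/(x + 3)) dx + ∫(-4/(x + 5)) dx.
Step 2. Evaluate the standard form [assuming x > 5]: now -log(x - 5) + ∫(-3/(x + 3)) dx + ∫(-4/(x + 5)) dx.
Step 3. Evaluate the standard form [assuming x > -3]: now -log(x - 5) - 3*log(x + 3) + ∫(-4/(x + 5)) dx.
Step 4. Evaluate the standard form [assuming x > -5]: now -log(x - 5) - 3*log(x + 3) - 4*log(x + 5).
Answer: -log(x - 5) - 3*log(x + 3) - 4*log(x + 5).


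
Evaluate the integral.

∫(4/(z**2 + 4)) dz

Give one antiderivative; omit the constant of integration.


Answer: 2*atan(z/2).


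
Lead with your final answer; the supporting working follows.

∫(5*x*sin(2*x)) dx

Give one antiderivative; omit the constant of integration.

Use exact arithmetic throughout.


The answer is -5*x*cos(2*x)/2 + 5*sin(2*x)/4.
Step 1. Integrate ∫(5*x*sin(2*x)) dx by parts with u = x, dv = (5*sin(2*x)) dx, so v = -5*cos(2*x)/2: now -5*x*cos(2*x)/2 + ∫(5*cos(2*x)/2) dx.
Step 2. Evaluate the standard form: now -5*x*cos(2*x)/2 + 5*sin(2*x)/4.
Answer: -5*x*cos(2*x)/2 + 5*sin(2*x)/4.


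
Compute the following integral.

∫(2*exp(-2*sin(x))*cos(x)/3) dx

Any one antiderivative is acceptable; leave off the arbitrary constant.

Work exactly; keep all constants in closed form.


Answer: -exp(-2*sin(x))/3.


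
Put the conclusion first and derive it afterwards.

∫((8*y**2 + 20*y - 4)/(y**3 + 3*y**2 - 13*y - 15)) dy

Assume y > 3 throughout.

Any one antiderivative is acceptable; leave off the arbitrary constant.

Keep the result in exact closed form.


The answer is 4*log(y - 3) + log(y + 1) + 3*log(y + 5).
Step 1. Decompose ∫((8*y**2 + 20*y - 4)/(y**3 + 3*y**2 - 13*y - 15)) dy by partial fractions, (8*y**2 + 20*y - 4)/(y**3 + 3*y**2 - 13*y - 15) = 3/(y + 5) + 1/(y + 1) + 4/(y - 3): now ∫(4/(y - 3)) dy + ∫(1/(y + 1)) dy + ∫(3/(y + 5)) dy.
Step 2. Evaluate the standard form [assuming y > -5]: now 3*log(y + 5) + ∫(4/(y - 3)) dy + ∫(1/(y + 1)) dy.
Step 3. Evaluate the standard form [assuming y > -1]: now log(y + 1) + 3*log(y + 5) + ∫(4/(y - 3)) dy.
Step 4. Evaluate the standard form [assuming y > 3]: now 4*log(y - 3) + log(y + 1) + 3*log(y + 5).
Answer: 4*log(y - 3) + log(y + 1) + 3*log(y + 5).


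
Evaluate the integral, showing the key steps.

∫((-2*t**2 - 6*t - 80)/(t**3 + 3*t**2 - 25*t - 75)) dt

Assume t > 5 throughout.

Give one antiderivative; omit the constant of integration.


Step 1. Decompose ∫((-2*t**2 - 6*t - 80)/(t**3 + 3*t**2 - 25*t - 75)) dt by partial fractions, (-2*t**2 - 6*t - 80)/(t**3 + 3*t**2 - 25*t - 75) = -5/(t + 5) + 5/(t + 3) - 2/(t - 5): now ∫(-2/(t - 5)) dt + ∫(5/(t + 3)) dt + ∫(-5/(t + 5)) dt.
Step 2. Evaluate the standard form [assuming t > -3]: now 5*log(t + 3) + ∫(-2/(t - 5)) dt + ∫(-5/(t + 5)) dt.
Step 3. Evaluate the standard form [assuming t > 5]: now -2*log(t - 5) + 5*log(t + 3) + ∫(-5/(t + 5)) dt.
Step 4. Evaluate the standard form [assuming t > -5]: now -2*log(t - 5) + 5*log(t + 3) - 5*log(t + 5).
Answer: -2*log(t - 5) + 5*log(t + 3) - 5*log(t + 5).


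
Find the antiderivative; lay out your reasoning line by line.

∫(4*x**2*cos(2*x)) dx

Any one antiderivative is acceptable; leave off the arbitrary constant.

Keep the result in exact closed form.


Step 1. Integrate ∫(4*x**2*cos(2*x)) dx by parts with u = x**2, dv = (4*cos(2*x)) dx, so v = 2*sin(2*x): now 2*x**2*sin(2*x) + ∫(-4*x*sin(2*x)) dx.
Step 2. Integrate ∫(-4*x*sin(2*x)) dx by parts with u = x, dv = (-4*sin(2*x)) dx, so v = 2*cos(2*x): now 2*x**2*sin(2*x) + 2*x*cos(2*x) + ∫(-2*cos(2*x)) dx.
Step 3. Evaluate the standard form: now 2*x**2*sin(2*x) + 2*x*cos(2*x) - sin(2*x).
Answer: 2*x**2*sin(2*x) + 2*x*cos(2*x) - sin(2*x).


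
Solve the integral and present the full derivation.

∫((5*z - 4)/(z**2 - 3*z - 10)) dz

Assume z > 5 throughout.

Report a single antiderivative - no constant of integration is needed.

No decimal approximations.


Step 1. Decompose ∫((5*z - 4)/(z**2 - 3*z - 10)) dz by partial fractions, (5*z - 4)/(z**2 - 3*z - 10) = 2/(z + 2) + 3/(z - 5): now ∫(3/(z - 5)) dz + ∫(2/(z + 2)) dz.
Step 2. Evaluate the standard form [assuming z > -2]: now 2*log(z + 2) + ∫(3/(z - 5)) dz.
Step 3. Evaluate the standard form [assuming z > 5]: now 3*log(z - 5) + 2*log(z + 2).
Answer: 3*log(z - 5) + 2*log(z + 2).


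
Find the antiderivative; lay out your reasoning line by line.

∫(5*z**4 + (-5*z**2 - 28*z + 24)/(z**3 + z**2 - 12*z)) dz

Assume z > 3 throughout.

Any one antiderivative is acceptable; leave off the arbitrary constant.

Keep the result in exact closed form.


Step 1. Rewrite: now ∫(5*z**4) dz + ∫((-5*z**2 - 28*z + 24)/(z**3 + z**2 - 12*z)) dz.
Step 2. Evaluate the standard form: now z**5 + ∫((-5*z**2 - 28*z + 24)/(z**3 + z**2 - 12*z)) dz.
Step 3. Decompose ∫((-5*z**2 - 28*z + 24)/(z**3 + z**2 - 12*z)) dz by partial fractions, (-5*z**2 - 28*z + 24)/(z**3 + z**2 - 12*z) = 2/(z + 4) - 5/(z - 3) - 2/z: now z**5 + ∫(-2/z) dz + ∫(-5/(z - 3)) dz + ∫(2/(z + 4)) dz.
Step 4. Evaluate the standard form [assuming z > 3]: now z**5 - 5*log(z - 3) + ∫(-2/z) dz + ∫(2/(z + 4)) dz.
Step 5. Evaluate the standard form [assuming z > -4]: now z**5 - 5*log(z - 3) + 2*log(z + 4) + ∫(-2/z) dz.
Step 6. Evaluate the standard form [assuming z > 0]: now z**5 - 2*log(z) - 5*log(z - 3) + 2*log(z + 4).
Answer: z**5 - 2*log(z) - 5*log(z - 3) + 2*log(z + 4).


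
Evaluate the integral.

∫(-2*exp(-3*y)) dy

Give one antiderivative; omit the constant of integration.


Answer: 2*exp(-3*y)/3.


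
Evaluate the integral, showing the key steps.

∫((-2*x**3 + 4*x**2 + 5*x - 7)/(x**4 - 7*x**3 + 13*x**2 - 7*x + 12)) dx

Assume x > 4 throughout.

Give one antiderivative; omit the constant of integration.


Step 1. Decompose ∫((-2*x**3 + 4*x**2 + 5*x - 7)/(x**4 - 7*x**3 + 13*x**2 - 7*x + 12)) dx by partial fractions, (-2*x**3 + 4*x**2 + 5*x - 7)/(x**4 - 7*x**3 + 13*x**2 - 7*x + 12) = -1/(x**2 + 1) + 1/(x - 3) - 3/(x - 4): now ∫(-3/(x - 4)) dx + ∫(1/(x - 3)) dx + ∫(-1/(x**2 + 1)) dx.
Step 2. Evaluate the standard form [assuming x > 3]: now log(x - 3) + ∫(-3/(x - 4)) dx + ∫(-1/(x**2 + 1)) dx.
Step 3. Evaluate the standard form [assuming x > 4]: now -3*log(x - 4) + log(x - 3) + ∫(-1/(x**2 + 1)) dx.
Step 4. Evaluate the standard form: now -3*log(x - 4) + log(x - 3) - atan(x).
Answer: -3*log(x - 4) + log(x - 3) - atan(x).


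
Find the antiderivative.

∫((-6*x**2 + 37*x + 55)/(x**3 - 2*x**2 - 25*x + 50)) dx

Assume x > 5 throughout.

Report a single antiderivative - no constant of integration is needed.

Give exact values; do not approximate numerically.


Answer: 3*log(x - 5) - 5*log(x - 2) - 4*log(x + 5).


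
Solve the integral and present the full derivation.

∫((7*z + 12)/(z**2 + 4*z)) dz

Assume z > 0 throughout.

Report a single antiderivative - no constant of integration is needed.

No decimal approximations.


Step 1. Decompose ∫((7*z + 12)/(z**2 + 4*z)) dz by partial fractions, (7*z + 12)/(z**2 + 4*z) = 4/(z + 4) + 3/z: now ∫(3/z) dz + ∫(4/(z + 4)) dz.
Step 2. Evaluate the standard form [assuming z > -4]: now 4*log(z + 4) + ∫(3/z) dz.
Step 3. Evaluate the standard form [assuming z > 0]: now 3*log(z) + 4*log(z + 4).
Answer: 3*log(z) + 4*log(z + 4).


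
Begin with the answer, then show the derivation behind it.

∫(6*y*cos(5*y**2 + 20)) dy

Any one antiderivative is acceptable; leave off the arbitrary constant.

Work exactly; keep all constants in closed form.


The answer is 3*sin(5*y**2 + 20)/5.
Step 1. Substitute u = y**2 + 4, turning ∫(6*y*cos(5*y**2 + 20)) dy into ∫(3*cos(5*u)) du: now ∫(3*cos(5*u)) du.
Step 2. Evaluate the standard form: now 3*sin(5*u)/5.
Step 3. Substitute back u = y**2 + 4: now 3*sin(5*y**2 + 20)/5.
Answer: 3*sin(5*y**2 + 20)/5.


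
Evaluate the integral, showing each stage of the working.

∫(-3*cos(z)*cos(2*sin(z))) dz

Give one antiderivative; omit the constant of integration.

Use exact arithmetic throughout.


Step 1. Substitute u = sin(z), turning ∫(-3*cos(z)*cos(2*sin(z))) dz into ∫(-3*cos(2*u)) du: now ∫(-3*cos(2*u)) du.
Step 2. Evaluate the standard form: now -3*sin(2*u)/2.
Step 3. Substitute back u = sin(z): now -3*sin(2*sin(z))/2.
Answer: -3*sin(2*sin(z))/2.


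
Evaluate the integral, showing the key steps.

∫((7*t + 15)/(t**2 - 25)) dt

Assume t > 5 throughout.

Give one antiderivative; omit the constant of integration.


Step 1. Decompose ∫((7*t + 15)/(t**2 - 25)) dt by partial fractions, (7*t + 15)/(t**2 - 25) = 2/(t + 5) + 5/(t - 5): now ∫(5/(t - 5)) dt + ∫(2/(t + 5)) dt.
Step 2. Evaluate the standard form [assuming t > -5]: now 2*log(t + 5) + ∫(5/(t - 5)) dt.
Step 3. Evaluate the standard form [assuming t > 5]: now 5*log(t - 5) + 2*log(t + 5).
Answer: 5*log(t - 5) + 2*log(t + 5).


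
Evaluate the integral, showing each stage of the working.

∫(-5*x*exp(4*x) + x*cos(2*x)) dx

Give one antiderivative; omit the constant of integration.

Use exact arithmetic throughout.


Step 1. Rewrite: now ∫(-5*x*exp(4*x)) dx + ∫(x*cos(2*x)) dx.
Step 2. Integrate ∫(-5*x*exp(4*x)) dx by parts with u = x, dv = (-5*exp(4*x)) dx, so v = -5*exp(4*x)/4: now -5*x*exp(4*x)/4 + ∫(x*cos(2*x)) dx + ∫(5*exp(4*x)/4) dx.
Step 3. Evaluate the standard form: now -5*x*exp(4*x)/4 + 5*exp(4*x)/16 + ∫(x*cos(2*x)) dx.
Step 4. Integrate ∫(x*cos(2*x)) dx by parts with u = x, dv = (cos(2*x)) dx, so v = sin(2*x)/2: now -5*x*exp(4*x)/4 + x*sin(2*x)/2 + 5*exp(4*x)/16 + ∫(-sin(2*x)/2) dx.
Step 5. Evaluate the standard form: now -5*x*exp(4*x)/4 + x*sin(2*x)/2 + 5*exp(4*x)/16 + cos(2*x)/4.
Answer: -5*x*exp(4*x)/4 + x*sin(2*x)/2 + 5*exp(4*x)/16 + cos(2*x)/4.


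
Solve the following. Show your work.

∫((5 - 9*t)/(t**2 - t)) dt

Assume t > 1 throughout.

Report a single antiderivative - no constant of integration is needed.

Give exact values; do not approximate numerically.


Step 1. Decompose ∫((5 - 9*t)/(t**2 - t)) dt by partial fractions, (5 - 9*t)/(t**2 - t) = -4/(t - 1) - 5/t: now ∫(-5/t) dt + ∫(-4/(t - 1)) dt.
Step 2. Evaluate the standard form [assuming t > 0]: now -5*log(t) + ∫(-4/(t - 1)) dt.
Step 3. Evaluate the standard form [assuming t > 1]: now -5*log(t) - 4*log(t - 1).
Answer: -5*log(t) - 4*log(t - 1).


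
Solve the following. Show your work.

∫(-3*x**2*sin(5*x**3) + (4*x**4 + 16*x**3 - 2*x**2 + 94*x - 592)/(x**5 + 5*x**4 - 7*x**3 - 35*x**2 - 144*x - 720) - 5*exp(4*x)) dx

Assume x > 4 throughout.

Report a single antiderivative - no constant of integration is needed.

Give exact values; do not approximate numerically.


Step 1. Rewrite: now ∫(-3*x**2*sin(5*x**3)) dx + ∫((4*x**4 + 16*x**3 - 2*x**2 + 94*x - 592)/(x**5 + 5*x**4 - 7*x**3 - 35*x**2 - 144*x - 720)) dx + ∫(-5*exp(4*x)) dx.
Step 2. Substitute u = x**3, turning ∫(-3*x**2*sin(5*x**3)) dx into ∫(-sin(5*u)) du: now ∫((4*x**4 + 16*x**3 - 2*x**2 + 94*x - 592)/(x**5 + 5*x**4 - 7*x**3 - 35*x**2 - 144*x - 720)) dx + ∫(-5*exp(4*x)) dx + ∫(-sin(5*u)) du.
Step 3. Evaluate the standard form: now cos(5*u)/5 + ∫((4*x**4 + 16*x**3 - 2*x**2 + 94*x - 592)/(x**5 + 5*x**4 - 7*x**3 - 35*x**2 - 144*x - 720)) dx + ∫(-5*exp(4*x)) dx.
Step 4. Substitute back u = x**3: now cos(5*x**3)/5 + ∫((4*x**4 + 16*x**3 - 2*x**2 + 94*x - 592)/(x**5 + 5*x**4 - 7*x**3 - 35*x**2 - 144*x - 720)) dx + ∫(-5*exp(4*x)) dx.
Step 5. Evaluate the standard form: now -5*exp(4*x)/4 + cos(5*x**3)/5 + ∫((4*x**4 + 16*x**3 - 2*x**2 + 94*x - 592)/(x**5 + 5*x**4 - 7*x**3 - 35*x**2 - 144*x - 720)) dx.
Step 6. Decompose ∫((4*x**4 + 16*x**3 - 2*x**2 + 94*x - 592)/(x**5 + 5*x**4 - 7*x**3 - 35*x**2 - 144*x - 720)) dx by partial fractions, (4*x**4 + 16*x**3 - 2*x**2 + 94*x - 592)/(x**5 + 5*x**4 - 7*x**3 - 35*x**2 - 144*x - 720) = 2/(x**2 + 9) - 2/(x + 5) + 5/(x + 4) + 1/(x - 4): now -5*exp(4*x)/4 + cos(5*x**3)/5 + ∫(1/(x - 4)) dx + ∫(5/(x + 4)) dx + ∫(-2/(x + 5)) dx + ∫(2/(x**2 + 9)) dx.
Step 7. Evaluate the standard form [assuming x > -5]: now -5*exp(4*x)/4 - 2*log(x + 5) + cos(5*x**3)/5 + ∫(1/(x - 4)) dx + ∫(5/(x + 4)) dx + ∫(2/(x**2 + 9)) dx.
Step 8. Evaluate the standard form [assuming x > 4]: now -5*exp(4*x)/4 + log(x - 4) - 2*log(x + 5) + cos(5*x**3)/5 + ∫(5/(x + 4)) dx + ∫(2/(x**2 + 9)) dx.
Step 9. Evaluate the standard form [assuming x > -4]: now -5*exp(4*x)/4 + log(x - 4) + 5*log(x + 4) - 2*log(x + 5) + cos(5*x**3)/5 + ∫(2/(x**2 + 9)) dx.
Step 10. Evaluate the standard form: now -5*exp(4*x)/4 + log(x - 4) + 5*log(x + 4) - 2*log(x + 5) + cos(5*x**3)/5 + 2*atan(x/3)/3.
Answer: -5*exp(4*x)/4 + log(x - 4) + 5*log(x + 4) - 2*log(x + 5) + cos(5*x**3)/5 + 2*atan(x/3)/3.


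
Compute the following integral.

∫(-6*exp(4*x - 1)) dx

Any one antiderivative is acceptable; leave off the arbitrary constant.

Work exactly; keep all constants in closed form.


Answer: -3*exp(4*x - 1)/2.


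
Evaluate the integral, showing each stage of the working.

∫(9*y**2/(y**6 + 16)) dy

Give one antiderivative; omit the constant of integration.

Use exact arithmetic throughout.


Step 1. Substitute u = y**3, turning ∫(9*y**2/(y**6 + 16)) dy into ∫(3/(u**2 + 16)) du: now ∫(3/(u**2 + 16)) du.
Step 2. Evaluate the standard form: now 3*atan(u/4)/4.
Step 3. Substitute back u = y**3: now 3*atan(y**3/4)/4.
Answer: 3*atan(y**3/4)/4.


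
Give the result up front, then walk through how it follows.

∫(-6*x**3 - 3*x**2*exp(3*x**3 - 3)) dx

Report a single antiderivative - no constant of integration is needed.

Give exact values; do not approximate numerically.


The answer is -3*x**4/2 - exp(3*x**3 - 3)/3.
Step 1. Rewrite: now ∫(-6*x**3) dx + ∫(-3*x**2*exp(3*x**3 - 3)) dx.
Step 2. Evaluate the standard form: now -3*x**4/2 + ∫(-3*x**2*exp(3*x**3 - 3)) dx.
Step 3. Substitute u = x**3 - 1, turning ∫(-3*x**2*exp(3*x**3 - 3)) dx into ∫(-exp(3*u)) du: now -3*x**4/2 + ∫(-exp(3*u)) du.
Step 4. Evaluate the standard form: now -3*x**4/2 - exp(3*u)/3.
Step 5. Substitute back u = x**3 - 1: now -3*x**4/2 - exp(3*x**3 - 3)/3.
Answer: -3*x**4/2 - exp(3*x**3 - 3)/3.


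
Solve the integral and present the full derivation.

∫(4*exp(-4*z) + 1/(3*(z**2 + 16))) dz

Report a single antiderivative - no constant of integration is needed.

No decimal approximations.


Step 1. Rewrite: now ∫(1/(3*(z**2 + 16))) dz + ∫(4*exp(-4*z)) dz.
Step 2. Evaluate the standard form: now ∫(1/(3*(z**2 + 16))) dz - exp(-4*z).
Step 3. Evaluate the standard form: now atan(z/4)/12 - exp(-4*z).
Answer: atan(z/4)/12 - exp(-4*z).


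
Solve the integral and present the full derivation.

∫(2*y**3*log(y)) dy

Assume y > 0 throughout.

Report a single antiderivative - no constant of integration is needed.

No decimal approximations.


Step 1. Integrate ∫(2*y**3*log(y)) dy by parts with u = log(y), dv = (2*y**3) dy, so v = y**4/2 [assuming y > 0]: now y**4*log(y)/2 + ∫(-y**3/2) dy.
Step 2. Evaluate the standard form: now y**4*log(y)/2 - y**4/8.
Answer: y**4*log(y)/2 - y**4/8.


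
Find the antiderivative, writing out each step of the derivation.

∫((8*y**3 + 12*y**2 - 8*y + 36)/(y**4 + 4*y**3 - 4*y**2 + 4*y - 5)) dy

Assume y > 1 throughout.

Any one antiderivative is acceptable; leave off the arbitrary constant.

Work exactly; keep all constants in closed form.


Step 1. Decompose ∫((8*y**3 + 12*y**2 - 8*y + 36)/(y**4 + 4*y**3 - 4*y**2 + 4*y - 5)) dy by partial fractions, (8*y**3 + 12*y**2 - 8*y + 36)/(y**4 + 4*y**3 - 4*y**2 + 4*y - 5) = -4/(y**2 + 1) + 4/(y + 5) + 4/(y - 1): now ∫(4/(y - 1)) dy + ∫(4/(y + 5)) dy + ∫(-4/(y**2 + 1)) dy.
Step 2. Evaluate the standard form [assuming y > -5]: now 4*log(y + 5) + ∫(4/(y - 1)) dy + ∫(-4/(y**2 + 1)) dy.
Step 3. Evaluate the standard form [assuming y > 1]: now 4*log(y - 1) + 4*log(y + 5) + ∫(-4/(y**2 + 1)) dy.
Step 4. Evaluate the standard form: now 4*log(y - 1) + 4*log(y + 5) - 4*atan(y).
Answer: 4*log(y - 1) + 4*log(y + 5) - 4*atan(y).


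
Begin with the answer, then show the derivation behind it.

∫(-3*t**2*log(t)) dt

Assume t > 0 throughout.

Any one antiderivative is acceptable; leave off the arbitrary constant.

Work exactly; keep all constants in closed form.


The answer is -t**3*log(t) + t**3/3.
Step 1. Integrate ∫(-3*t**2*log(t)) dt by parts with u = log(t), dv = (-3*t**2) dt, so v = -t**3 [assuming t > 0]: now -t**3*log(t) + ∫(t**2) dt.
Step 2. Evaluate the standard form: now -t**3*log(t) + t**3/3.
Answer: -t**3*log(t) + t**3/3.


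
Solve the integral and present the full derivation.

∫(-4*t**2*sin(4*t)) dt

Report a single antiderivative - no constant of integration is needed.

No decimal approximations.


Step 1. Integrate ∫(-4*t**2*sin(4*t)) dt by parts with u = t**2, dv = (-4*sin(4*t)) dt, so v = cos(4*t): now t**2*cos(4*t) + ∫(-2*t*cos(4*t)) dt.
Step 2. Integrate ∫(-2*t*cos(4*t)) dt by parts with u = t, dv = (-2*cos(4*t)) dt, so v = -sin(4*t)/2: now t**2*cos(4*t) - t*sin(4*t)/2 + ∫(sin(4*t)/2) dt.
Step 3. Evaluate the standard form: now t**2*cos(4*t) - t*sin(4*t)/2 - cos(4*t)/8.
Answer: t**2*cos(4*t) - t*sin(4*t)/2 - cos(4*t)/8.


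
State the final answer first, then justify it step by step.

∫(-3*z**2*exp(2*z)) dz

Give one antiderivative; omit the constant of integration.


The answer is -3*z**2*exp(2*z)/2 + 3*z*exp(2*z)/2 - 3*exp(2*z)/4.
Step 1. Integrate ∫(-3*z**2*exp(2*z)) dz by parts with u = z**2, dv = (-3*exp(2*z)) dz, so v = -3*exp(2*z)/2: now -3*z**2*exp(2*z)/2 + ∫(3*z*exp(2*z)) dz.
Step 2. Integrate ∫(3*z*exp(2*z)) dz by parts with u = z, dv = (3*exp(2*z)) dz, so v = 3*exp(2*z)/2: now -3*z**2*exp(2*z)/2 + 3*z*exp(2*z)/2 + ∫(-3*exp(2*z)/2) dz.
Step 3. Evaluate the standard form: now -3*z**2*exp(2*z)/2 + 3*z*exp(2*z)/2 - 3*exp(2*z)/4.
Answer: -3*z**2*exp(2*z)/2 + 3*z*exp(2*z)/2 - 3*exp(2*z)/4.


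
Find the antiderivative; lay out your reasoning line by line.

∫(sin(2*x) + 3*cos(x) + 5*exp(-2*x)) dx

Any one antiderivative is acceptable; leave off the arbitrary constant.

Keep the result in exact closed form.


Step 1. Rewrite: now ∫(5*exp(-2*x)) dx + ∫(sin(2*x)) dx + ∫(3*cos(x)) dx.
Step 2. Evaluate the standard form: now 3*sin(x) + ∫(5*exp(-2*x)) dx + ∫(sin(2*x)) dx.
Step 3. Evaluate the standard form: now 3*sin(x) + ∫(sin(2*x)) dx - 5*exp(-2*x)/2.
Step 4. Evaluate the standard form: now 3*sin(x) - cos(2*x)/2 - 5*exp(-2*x)/2.
Answer: 3*sin(x) - cos(2*x)/2 - 5*exp(-2*x)/2.


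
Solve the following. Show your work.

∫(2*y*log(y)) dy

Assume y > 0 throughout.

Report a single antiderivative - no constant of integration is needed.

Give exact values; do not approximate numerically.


Step 1. Integrate ∫(2*y*log(y)) dy by parts with u = log(y), dv = (2*y) dy, so v = y**2 [assuming y > 0]: now y**2*log(y) + ∫(-y) dy.
Step 2. Evaluate the standard form: now y**2*log(y) - y**2/2.
Answer: y**2*log(y) - y**2/2.


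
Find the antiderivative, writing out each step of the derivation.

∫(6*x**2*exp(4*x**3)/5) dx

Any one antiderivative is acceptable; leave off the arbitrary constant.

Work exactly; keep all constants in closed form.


Step 1. Substitute u = x**3, turning ∫(6*x**2*exp(4*x**3)/5) dx into ∫(2*exp(4*u)/5) du: now ∫(2*exp(4*u)/5) du.
Step 2. Evaluate the standard form: now exp(4*u)/10.
Step 3. Substitute back u = x**3: now exp(4*x**3)/10.
Answer: exp(4*x**3)/10.


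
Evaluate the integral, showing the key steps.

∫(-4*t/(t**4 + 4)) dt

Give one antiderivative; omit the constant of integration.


Step 1. Substitute u = t**2, turning ∫(-4*t/(t**4 + 4)) dt into ∫(-2/(u**2 + 4)) du: now ∫(-2/(u**2 + 4)) du.
Step 2. Evaluate the standard form: now -atan(u/2).
Step 3. Substitute back u = t**2: now -atan(t**2/2).
Answer: -atan(t**2/2).


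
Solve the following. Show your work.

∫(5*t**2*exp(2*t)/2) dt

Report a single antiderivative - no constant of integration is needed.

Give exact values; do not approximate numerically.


Step 1. Integrate ∫(5*t**2*exp(2*t)/2) dt by parts with u = t**2, dv = (5*exp(2*t)/2) dt, so v = 5*exp(2*t)/4: now 5*t**2*exp(2*t)/4 + ∫(-5*t*exp(2*t)/2) dt.
Step 2. Integrate ∫(-5*t*exp(2*t)/2) dt by parts with u = t, dv = (-5*exp(2*t)/2) dt, so v = -5*exp(2*t)/4: now 5*t**2*exp(2*t)/4 - 5*t*exp(2*t)/4 + ∫(5*exp(2*t)/4) dt.
Step 3. Evaluate the standard form: now 5*t**2*exp(2*t)/4 - 5*t*exp(2*t)/4 + 5*exp(2*t)/8.
Answer: 5*t**2*exp(2*t)/4 - 5*t*exp(2*t)/4 + 5*exp(2*t)/8.


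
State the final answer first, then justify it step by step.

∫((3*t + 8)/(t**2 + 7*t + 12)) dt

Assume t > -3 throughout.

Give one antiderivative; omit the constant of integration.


The answer is -log(t + 3) + 4*log(t + 4).
Step 1. Decompose ∫((3*t + 8)/(t**2 + 7*t + 12)) dt by partial fractions, (3*t + 8)/(t**2 + 7*t + 12) = 4/(t + 4) - 1/(t + 3): now ∫(-1/(t + 3)) dt + ∫(4/(t + 4)) dt.
Step 2. Evaluate the standard form [assuming t > -3]: now -log(t + 3) + ∫(4/(t + 4)) dt.
Step 3. Evaluate the standard form [assuming t > -4]: now -log(t + 3) + 4*log(t + 4).
Answer: -log(t + 3) + 4*log(t + 4).


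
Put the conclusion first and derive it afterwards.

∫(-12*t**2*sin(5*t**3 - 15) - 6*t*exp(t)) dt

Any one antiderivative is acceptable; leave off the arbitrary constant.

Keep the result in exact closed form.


The answer is -6*t*exp(t) + 6*exp(t) + 4*cos(5*t**3 - 15)/5.
Step 1. Rewrite: now ∫(-6*t*exp(t)) dt + ∫(-12*t**2*sin(5*t**3 - 15)) dt.
Step 2. Integrate ∫(-6*t*exp(t)) dt by parts with u = t, dv = (-6*exp(t)) dt, so v = -6*exp(t): now -6*t*exp(t) + ∫(-12*t**2*sin(5*t**3 - 15)) dt + ∫(6*exp(t)) dt.
Step 3. Evaluate the standard form: now -6*t*exp(t) + 6*exp(t) + ∫(-12*t**2*sin(5*t**3 - 15)) dt.
Step 4. Substitute u = t**3 - 3, turning ∫(-12*t**2*sin(5*t**3 - 15)) dt into ∫(-4*sin(5*u)) du: now -6*t*exp(t) + 6*exp(t) + ∫(-4*sin(5*u)) du.
Step 5. Evaluate the standard form: now -6*t*exp(t) + 6*exp(t) + 4*cos(5*u)/5.
Step 6. Substitute back u = t**3 - 3: now -6*t*exp(t) + 6*exp(t) + 4*cos(5*t**3 - 15)/5.
Answer: -6*t*exp(t) + 6*exp(t) + 4*cos(5*t**3 - 15)/5.


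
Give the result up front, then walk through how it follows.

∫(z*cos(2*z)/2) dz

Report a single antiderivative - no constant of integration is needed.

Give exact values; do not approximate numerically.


The answer is z*sin(2*z)/4 + cos(2*z)/8.
Step 1. Integrate ∫(z*cos(2*z)/2) dz by parts with u = z, dv = (cos(2*z)/2) dz, so v = sin(2*z)/4: now z*sin(2*z)/4 + ∫(-sin(2*z)/4) dz.
Step 2. Evaluate the standard form: now z*sin(2*z)/4 + cos(2*z)/8.
Answer: z*sin(2*z)/4 + cos(2*z)/8.


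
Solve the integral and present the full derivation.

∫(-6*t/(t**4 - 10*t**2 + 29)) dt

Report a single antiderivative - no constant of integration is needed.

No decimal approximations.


Step 1. Substitute u = t**2 - 5, turning ∫(-6*t/(t**4 - 10*t**2 + 29)) dt into ∫(-3/(u**2 + 4)) du: now ∫(-3/(u**2 + 4)) du.
Step 2. Evaluate the standard form: now -3*atan(u/2)/2.
Step 3. Substitute back u = t**2 - 5: now -3*atan(t**2/2 - 5/2)/2.
Answer: -3*atan(t**2/2 - 5/2)/2.


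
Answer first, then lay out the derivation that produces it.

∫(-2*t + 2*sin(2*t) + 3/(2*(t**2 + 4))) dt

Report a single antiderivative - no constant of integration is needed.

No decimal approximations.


The answer is -t**2 - cos(2*t) + 3*atan(t/2)/4.
Step 1. Rewrite: now ∫(-2*t) dt + ∫(3/(2*(t**2 + 4))) dt + ∫(2*sin(2*t)) dt.
Step 2. Evaluate the standard form: now -t**2 + ∫(3/(2*(t**2 + 4))) dt + ∫(2*sin(2*t)) dt.
Step 3. Evaluate the standard form: now -t**2 - cos(2*t) + ∫(3/(2*(t**2 + 4))) dt.
Step 4. Evaluate the standard form: now -t**2 - cos(2*t) + 3*atan(t/2)/4.
Answer: -t**2 - cos(2*t) + 3*atan(t/2)/4.


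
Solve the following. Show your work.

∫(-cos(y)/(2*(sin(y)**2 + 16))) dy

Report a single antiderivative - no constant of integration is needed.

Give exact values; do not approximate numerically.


Step 1. Substitute u = sin(y), turning ∫(-cos(y)/(2*(sin(y)**2 + 16))) dy into ∫(-1/(2*(u**2 + 16))) du: now ∫(-1/(2*(u**2 + 16))) du.
Step 2. Evaluate the standard form: now -atan(u/4)/8.
Step 3. Substitute back u = sin(y): now -atan(sin(y)/4)/8.
Answer: -atan(sin(y)/4)/8.


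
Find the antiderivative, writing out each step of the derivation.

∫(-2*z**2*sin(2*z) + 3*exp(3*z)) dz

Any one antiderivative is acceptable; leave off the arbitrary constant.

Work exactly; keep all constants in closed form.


Step 1. Rewrite: now ∫(-2*z**2*sin(2*z)) dz + ∫(3*exp(3*z)) dz.
Step 2. Integrate ∫(-2*z**2*sin(2*z)) dz by parts with u = z**2, dv = (-2*sin(2*z)) dz, so v = cos(2*z): now z**2*cos(2*z) + ∫(-2*z*cos(2*z)) dz + ∫(3*exp(3*z)) dz.
Step 3. Integrate ∫(-2*z*cos(2*z)) dz by parts with u = z, dv = (-2*cos(2*z)) dz, so v = -sin(2*z): now z**2*cos(2*z) - z*sin(2*z) + ∫(3*exp(3*z)) dz + ∫(sin(2*z)) dz.
Step 4. Evaluate the standard form: now z**2*cos(2*z) - z*sin(2*z) - cos(2*z)/2 + ∫(3*exp(3*z)) dz.
Step 5. Evaluate the standard form: now z**2*cos(2*z) - z*sin(2*z) + exp(3*z) - cos(2*z)/2.
Answer: z**2*cos(2*z) - z*sin(2*z) + exp(3*z) - cos(2*z)/2.


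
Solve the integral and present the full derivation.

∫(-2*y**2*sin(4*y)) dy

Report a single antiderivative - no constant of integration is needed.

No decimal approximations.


Step 1. Integrate ∫(-2*y**2*sin(4*y)) dy by parts with u = y**2, dv = (-2*sin(4*y)) dy, so v = cos(4*y)/2: now y**2*cos(4*y)/2 + ∫(-y*cos(4*y)) dy.
Step 2. Integrate ∫(-y*cos(4*y)) dy by parts with u = y, dv = (-cos(4*y)) dy, so v = -sin(4*y)/4: now y**2*cos(4*y)/2 - y*sin(4*y)/4 + ∫(sin(4*y)/4) dy.
Step 3. Evaluate the standard form: now y**2*cos(4*y)/2 - y*sin(4*y)/4 - cos(4*y)/16.
Answer: y**2*cos(4*y)/2 - y*sin(4*y)/4 - cos(4*y)/16.


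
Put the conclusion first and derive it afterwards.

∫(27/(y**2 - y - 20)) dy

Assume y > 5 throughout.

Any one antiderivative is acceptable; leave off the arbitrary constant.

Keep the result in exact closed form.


The answer is 3*log(y - 5) - 3*log(y + 4).
Step 1. Decompose ∫(27/(y**2 - y - 20)) dy by partial fractions, 27/(y**2 - y - 20) = -3/(y + 4) + 3/(y - 5): now ∫(3/(y - 5)) dy + ∫(-3/(y + 4)) dy.
Step 2. Evaluate the standard form [assuming y > -4]: now -3*log(y + 4) + ∫(3/(y - 5)) dy.
Step 3. Evaluate the standard form [assuming y > 5]: now 3*log(y - 5) - 3*log(y + 4).
Answer: 3*log(y - 5) - 3*log(y + 4).


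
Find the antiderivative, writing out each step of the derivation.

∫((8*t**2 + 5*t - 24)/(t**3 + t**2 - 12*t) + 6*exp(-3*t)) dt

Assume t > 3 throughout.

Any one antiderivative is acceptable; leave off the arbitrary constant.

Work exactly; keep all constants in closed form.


Step 1. Rewrite: now ∫((8*t**2 + 5*t - 24)/(t**3 + t**2 - 12*t)) dt + ∫(6*exp(-3*t)) dt.
Step 2. Evaluate the standard form: now ∫((8*t**2 + 5*t - 24)/(t**3 + t**2 - 12*t)) dt - 2*exp(-3*t).
Step 3. Decompose ∫((8*t**2 + 5*t - 24)/(t**3 + t**2 - 12*t)) dt by partial fractions, (8*t**2 + 5*t - 24)/(t**3 + t**2 - 12*t) = 3/(t + 4) + 3/(t - 3) + 2/t: now ∫(2/t) dt + ∫(3/(t - 3)) dt + ∫(3/(t + 4)) dt - 2*exp(-3*t).
Step 4. Evaluate the standard form [assuming t > 0]: now 2*log(t) + ∫(3/(t - 3)) dt + ∫(3/(t + 4)) dt - 2*exp(-3*t).
Step 5. Evaluate the standard form [assuming t > 3]: now 2*log(t) + 3*log(t - 3) + ∫(3/(t + 4)) dt - 2*exp(-3*t).
Step 6. Evaluate the standard form [assuming t > -4]: now 2*log(t) + 3*log(t - 3) + 3*log(t + 4) - 2*exp(-3*t).
Answer: 2*log(t) + 3*log(t - 3) + 3*log(t + 4) - 2*exp(-3*t).


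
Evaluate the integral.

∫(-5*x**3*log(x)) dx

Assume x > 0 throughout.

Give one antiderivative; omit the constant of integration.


Answer: -5*x**4*log(x)/4 + 5*x**4/16.


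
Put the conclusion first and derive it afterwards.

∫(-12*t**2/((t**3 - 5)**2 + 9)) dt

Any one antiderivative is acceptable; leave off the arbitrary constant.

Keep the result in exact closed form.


The answer is -4*atan(t**3/3 - 5/3)/3.
Step 1. Substitute u = t**3 - 5, turning ∫(-12*t**2/((t**3 - 5)**2 + 9)) dt into ∫(-4/(u**2 + 9)) du: now ∫(-4/(u**2 + 9)) du.
Step 2. Evaluate the standard form: now -4*atan(u/3)/3.
Step 3. Substitute back u = t**3 - 5: now -4*atan(t**3/3 - 5/3)/3.
Answer: -4*atan(t**3/3 - 5/3)/3.


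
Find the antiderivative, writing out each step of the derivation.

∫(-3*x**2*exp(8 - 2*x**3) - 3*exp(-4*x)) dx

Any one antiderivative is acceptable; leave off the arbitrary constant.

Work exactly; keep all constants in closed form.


Step 1. Rewrite: now ∫(-3*x**2*exp(8 - 2*x**3)) dx + ∫(-3*exp(-4*x)) dx.
Step 2. Evaluate the standard form: now ∫(-3*x**2*exp(8 - 2*x**3)) dx + 3*exp(-4*x)/4.
Step 3. Substitute u = x**3 - 4, turning ∫(-3*x**2*exp(8 - 2*x**3)) dx into ∫(-exp(-2*u)) du: now ∫(-exp(-2*u)) du + 3*exp(-4*x)/4.
Step 4. Evaluate the standard form: now 3*exp(-4*x)/4 + exp(-2*u)/2.
Step 5. Substitute back u = x**3 - 4: now exp(8 - 2*x**3)/2 + 3*exp(-4*x)/4.
Answer: exp(8 - 2*x**3)/2 + 3*exp(-4*x)/4.


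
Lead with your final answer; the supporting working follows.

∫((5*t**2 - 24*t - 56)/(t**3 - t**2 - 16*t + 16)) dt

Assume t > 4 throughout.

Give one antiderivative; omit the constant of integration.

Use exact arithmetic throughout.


The answer is -3*log(t - 4) + 5*log(t - 1) + 3*log(t + 4).
Step 1. Decompose ∫((5*t**2 - 24*t - 56)/(t**3 - t**2 - 16*t + 16)) dt by partial fractions, (5*t**2 - 24*t - 56)/(t**3 - t**2 - 16*t + 16) = 3/(t + 4) + 5/(t - 1) - 3/(t - 4): now ∫(-3/(t - 4)) dt + ∫(5/(t - 1)) dt + ∫(3/(t + 4)) dt.
Step 2. Evaluate the standard form [assuming t > -4]: now 3*log(t + 4) + ∫(-3/(t - 4)) dt + ∫(5/(t - 1)) dt.
Step 3. Evaluate the standard form [assuming t > 1]: now 5*log(t - 1) + 3*log(t + 4) + ∫(-3/(t - 4)) dt.
Step 4. Evaluate the standard form [assuming t > 4]: now -3*log(t - 4) + 5*log(t - 1) + 3*log(t + 4).
Answer: -3*log(t - 4) + 5*log(t - 1) + 3*log(t + 4).


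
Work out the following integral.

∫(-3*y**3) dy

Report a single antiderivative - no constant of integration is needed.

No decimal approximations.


Answer: -3*y**4/4.


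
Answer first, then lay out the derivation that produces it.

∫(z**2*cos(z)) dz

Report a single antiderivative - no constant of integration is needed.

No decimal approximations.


The answer is z**2*sin(z) + 2*z*cos(z) - 2*sin(z).
Step 1. Integrate ∫(z**2*cos(z)) dz by parts with u = z**2, dv = (cos(z)) dz, so v = sin(z): now z**2*sin(z) + ∫(-2*z*sin(z)) dz.
Step 2. Integrate ∫(-2*z*sin(z)) dz by parts with u = z, dv = (-2*sin(z)) dz, so v = 2*cos(z): now z**2*sin(z) + 2*z*cos(z) + ∫(-2*cos(z)) dz.
Step 3. Evaluate the standard form: now z**2*sin(z) + 2*z*cos(z) - 2*sin(z).
Answer: z**2*sin(z) + 2*z*cos(z) - 2*sin(z).


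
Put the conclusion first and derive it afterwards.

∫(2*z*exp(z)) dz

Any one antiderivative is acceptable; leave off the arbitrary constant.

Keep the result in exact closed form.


The answer is 2*z*exp(z) - 2*exp(z).
Step 1. Integrate ∫(2*z*exp(z)) dz by parts with u = z, dv = (2*exp(z)) dz, so v = 2*exp(z): now 2*z*exp(z) + ∫(-2*exp(z)) dz.
Step 2. Evaluate the standard form: now 2*z*exp(z) - 2*exp(z).
Answer: 2*z*exp(z) - 2*exp(z).


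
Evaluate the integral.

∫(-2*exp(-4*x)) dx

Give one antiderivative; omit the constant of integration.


Answer: exp(-4*x)/2.


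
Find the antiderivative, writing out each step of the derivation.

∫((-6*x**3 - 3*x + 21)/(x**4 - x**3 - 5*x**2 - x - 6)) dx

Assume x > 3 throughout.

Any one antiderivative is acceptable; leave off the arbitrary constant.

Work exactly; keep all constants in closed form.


Step 1. Decompose ∫((-6*x**3 - 3*x + 21)/(x**4 - x**3 - 5*x**2 - x - 6)) dx by partial fractions, (-6*x**3 - 3*x + 21)/(x**4 - x**3 - 5*x**2 - x - 6) = -3/(x**2 + 1) - 3/(x + 2) - 3/(x - 3): now ∫(-3/(x - 3)) dx + ∫(-3/(x + 2)) dx + ∫(-3/(x**2 + 1)) dx.
Step 2. Evaluate the standard form [assuming x > -2]: now -3*log(x + 2) + ∫(-3/(x - 3)) dx + ∫(-3/(x**2 + 1)) dx.
Step 3. Evaluate the standard form [assuming x > 3]: now -3*log(x - 3) - 3*log(x + 2) + ∫(-3/(x**2 + 1)) dx.
Step 4. Evaluate the standard form: now -3*log(x - 3) - 3*log(x + 2) - 3*atan(x).
Answer: -3*log(x - 3) - 3*log(x + 2) - 3*atan(x).


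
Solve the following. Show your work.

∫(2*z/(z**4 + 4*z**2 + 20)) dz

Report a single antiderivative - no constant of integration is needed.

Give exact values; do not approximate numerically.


Step 1. Substitute u = z**2 + 2, turning ∫(2*z/(z**4 + 4*z**2 + 20)) dz into ∫(1/(u**2 + 16)) du: now ∫(1/(u**2 + 16)) du.
Step 2. Evaluate the standard form: now atan(u/4)/4.
Step 3. Substitute back u = z**2 + 2: now atan(z**2/4 + 1/2)/4.
Answer: atan(z**2/4 + 1/2)/4.


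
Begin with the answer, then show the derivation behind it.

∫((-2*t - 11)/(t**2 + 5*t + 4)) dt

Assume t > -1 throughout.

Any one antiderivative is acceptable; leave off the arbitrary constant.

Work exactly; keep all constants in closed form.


The answer is -3*log(t + 1) + log(t + 4).
Step 1. Decompose ∫((-2*t - 11)/(t**2 + 5*t + 4)) dt by partial fractions, (-2*t - 11)/(t**2 + 5*t + 4) = 1/(t + 4) - 3/(t + 1): now ∫(-3/(t + 1)) dt + ∫(1/(t + 4)) dt.
Step 2. Evaluate the standard form [assuming t > -1]: now -3*log(t + 1) + ∫(1/(t + 4)) dt.
Step 3. Evaluate the standard form [assuming t > -4]: now -3*log(t + 1) + log(t + 4).
Answer: -3*log(t + 1) + log(t + 4).


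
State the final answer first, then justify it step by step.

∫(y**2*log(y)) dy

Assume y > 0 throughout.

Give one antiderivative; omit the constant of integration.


The answer is y**3*log(y)/3 - y**3/9.
Step 1. Integrate ∫(y**2*log(y)) dy by parts with u = log(y), dv = (y**2) dy, so v = y**3/3 [assuming y > 0]: now y**3*log(y)/3 + ∫(-y**2/3) dy.
Step 2. Evaluate the standard form: now y**3*log(y)/3 - y**3/9.
Answer: y**3*log(y)/3 - y**3/9.


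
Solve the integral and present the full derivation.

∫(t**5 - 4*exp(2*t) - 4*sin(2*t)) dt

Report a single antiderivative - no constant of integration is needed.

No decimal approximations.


Step 1. Rewrite: now ∫(t**5) dt + ∫(-4*exp(2*t)) dt + ∫(-4*sin(2*t)) dt.
Step 2. Evaluate the standard form: now t**6/6 + ∫(-4*exp(2*t)) dt + ∫(-4*sin(2*t)) dt.
Step 3. Evaluate the standard form: now t**6/6 - 2*exp(2*t) + ∫(-4*sin(2*t)) dt.
Step 4. Evaluate the standard form: now t**6/6 - 2*exp(2*t) + 2*cos(2*t).
Answer: t**6/6 - 2*exp(2*t) + 2*cos(2*t).


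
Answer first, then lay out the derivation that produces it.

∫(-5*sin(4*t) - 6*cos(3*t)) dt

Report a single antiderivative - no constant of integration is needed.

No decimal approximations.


The answer is -2*sin(3*t) + 5*cos(4*t)/4.
Step 1. Rewrite: now ∫(-5*sin(4*t)) dt + ∫(-6*cos(3*t)) dt.
Step 2. Evaluate the standard form: now -2*sin(3*t) + ∫(-5*sin(4*t)) dt.
Step 3. Evaluate the standard form: now -2*sin(3*t) + 5*cos(4*t)/4.
Answer: -2*sin(3*t) + 5*cos(4*t)/4.


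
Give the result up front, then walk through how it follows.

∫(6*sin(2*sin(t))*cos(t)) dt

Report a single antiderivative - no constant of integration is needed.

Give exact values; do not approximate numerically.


The answer is -3*cos(2*sin(t)).
Step 1. Substitute u = sin(t), turning ∫(6*sin(2*sin(t))*cos(t)) dt into ∫(6*sin(2*u)) du: now ∫(6*sin(2*u)) du.
Step 2. Evaluate the standard form: now -3*cos(2*u).
Step 3. Substitute back u = sin(t): now -3*cos(2*sin(t)).
Answer: -3*cos(2*sin(t)).


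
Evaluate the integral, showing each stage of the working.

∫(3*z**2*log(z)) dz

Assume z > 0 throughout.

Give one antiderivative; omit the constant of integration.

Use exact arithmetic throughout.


Step 1. Integrate ∫(3*z**2*log(z)) dz by parts with u = log(z), dv = (3*z**2) dz, so v = z**3 [assuming z > 0]: now z**3*log(z) + ∫(-z**2) dz.
Step 2. Evaluate the standard form: now z**3*log(z) - z**3/3.
Answer: z**3*log(z) - z**3/3.
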